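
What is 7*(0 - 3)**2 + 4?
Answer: 67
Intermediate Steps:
7*(0 - 3)**2 + 4 = 7*(-3)**2 + 4 = 7*9 + 4 = 63 + 4 = 67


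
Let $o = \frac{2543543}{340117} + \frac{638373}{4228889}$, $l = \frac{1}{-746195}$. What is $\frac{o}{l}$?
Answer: $- \frac{8188357791524584760}{1438317040013} \approx -5.693 \cdot 10^{6}$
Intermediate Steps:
$l = - \frac{1}{746195} \approx -1.3401 \cdot 10^{-6}$
$o = \frac{10973482523368}{1438317040013}$ ($o = 2543543 \cdot \frac{1}{340117} + 638373 \cdot \frac{1}{4228889} = \frac{2543543}{340117} + \frac{638373}{4228889} = \frac{10973482523368}{1438317040013} \approx 7.6294$)
$\frac{o}{l} = \frac{10973482523368}{1438317040013 \left(- \frac{1}{746195}\right)} = \frac{10973482523368}{1438317040013} \left(-746195\right) = - \frac{8188357791524584760}{1438317040013}$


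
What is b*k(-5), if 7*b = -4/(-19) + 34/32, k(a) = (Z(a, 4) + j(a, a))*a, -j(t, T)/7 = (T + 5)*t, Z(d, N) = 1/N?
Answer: -1935/8512 ≈ -0.22733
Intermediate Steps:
j(t, T) = -7*t*(5 + T) (j(t, T) = -7*(T + 5)*t = -7*(5 + T)*t = -7*t*(5 + T))
k(a) = a*(1/4 - 7*a*(5 + a)) (k(a) = (1/4 - 7*a*(5 + a))*a = a*(1/4 - 7*a*(5 + a)))
b = 387/2128 (b = (-4/(-19) + 34/32)/7 = (-4*(-1/19) + 34*(1/32))/7 = (4/19 + 17/16)/7 = (1/7)*(387/304) = 387/2128 ≈ 0.18186)
b*k(-5) = 387*(-1/4*(-5)*(-1 + 28*(-5)*(5 - 5)))/2128 = 387*(-1/4*(-5)*(-1 + 28*(-5)*0))/2128 = 387*(-1/4*(-5)*(-1 + 0))/2128 = 387*(-1/4*(-5)*(-1))/2128 = (387/2128)*(-5/4) = -1935/8512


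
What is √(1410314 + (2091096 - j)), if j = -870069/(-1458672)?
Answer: √51736339126692813/121556 ≈ 1871.2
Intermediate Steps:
j = 290023/486224 (j = -870069*(-1/1458672) = 290023/486224 ≈ 0.59648)
√(1410314 + (2091096 - j)) = √(1410314 + (2091096 - 1*290023/486224)) = √(1410314 + (2091096 - 290023/486224)) = √(1410314 + 1016740771481/486224) = √(1702469285817/486224) = √51736339126692813/121556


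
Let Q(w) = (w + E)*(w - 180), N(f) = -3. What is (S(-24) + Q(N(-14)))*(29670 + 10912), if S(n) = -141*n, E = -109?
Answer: 969098160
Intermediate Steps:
Q(w) = (-180 + w)*(-109 + w) (Q(w) = (w - 109)*(w - 180) = (-109 + w)*(-180 + w) = (-180 + w)*(-109 + w))
(S(-24) + Q(N(-14)))*(29670 + 10912) = (-141*(-24) + (19620 + (-3)**2 - 289*(-3)))*(29670 + 10912) = (3384 + (19620 + 9 + 867))*40582 = (3384 + 20496)*40582 = 23880*40582 = 969098160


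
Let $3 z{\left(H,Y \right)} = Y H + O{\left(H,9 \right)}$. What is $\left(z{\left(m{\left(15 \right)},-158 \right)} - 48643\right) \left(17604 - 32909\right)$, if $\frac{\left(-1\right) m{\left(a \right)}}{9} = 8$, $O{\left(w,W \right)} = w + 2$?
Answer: $\frac{2060405015}{3} \approx 6.868 \cdot 10^{8}$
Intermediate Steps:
$O{\left(w,W \right)} = 2 + w$
$m{\left(a \right)} = -72$ ($m{\left(a \right)} = \left(-9\right) 8 = -72$)
$z{\left(H,Y \right)} = \frac{2}{3} + \frac{H}{3} + \frac{H Y}{3}$ ($z{\left(H,Y \right)} = \frac{Y H + \left(2 + H\right)}{3} = \frac{H Y + \left(2 + H\right)}{3} = \frac{2 + H + H Y}{3} = \frac{2}{3} + \frac{H}{3} + \frac{H Y}{3}$)
$\left(z{\left(m{\left(15 \right)},-158 \right)} - 48643\right) \left(17604 - 32909\right) = \left(\left(\frac{2}{3} + \frac{1}{3} \left(-72\right) + \frac{1}{3} \left(-72\right) \left(-158\right)\right) - 48643\right) \left(17604 - 32909\right) = \left(\left(\frac{2}{3} - 24 + 3792\right) - 48643\right) \left(-15305\right) = \left(\frac{11306}{3} - 48643\right) \left(-15305\right) = \left(- \frac{134623}{3}\right) \left(-15305\right) = \frac{2060405015}{3}$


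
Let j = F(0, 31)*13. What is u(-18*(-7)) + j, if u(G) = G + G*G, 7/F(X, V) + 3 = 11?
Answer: 128107/8 ≈ 16013.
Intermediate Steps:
F(X, V) = 7/8 (F(X, V) = 7/(-3 + 11) = 7/8)
j = 91/8 (j = (7/8)*13 = 91/8 ≈ 11.375)
u(G) = G + G²
u(-18*(-7)) + j = (-18*(-7))*(1 - 18*(-7)) + 91/8 = 126*(1 + 126) + 91/8 = 126*127 + 91/8 = 16002 + 91/8 = 128107/8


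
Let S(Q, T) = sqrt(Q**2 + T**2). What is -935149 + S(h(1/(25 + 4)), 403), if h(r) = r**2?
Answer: -935149 + sqrt(114868799930)/841 ≈ -9.3475e+5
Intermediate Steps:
-935149 + S(h(1/(25 + 4)), 403) = -935149 + sqrt(((1/(25 + 4))**2)**2 + 403**2) = -935149 + sqrt(((1/29)**2)**2 + 162409) = -935149 + sqrt((1/841)**2 + 162409) = -935149 + sqrt(1/707281 + 162409) = -935149 + sqrt(114868799930/707281) = -935149 + sqrt(114868799930)/841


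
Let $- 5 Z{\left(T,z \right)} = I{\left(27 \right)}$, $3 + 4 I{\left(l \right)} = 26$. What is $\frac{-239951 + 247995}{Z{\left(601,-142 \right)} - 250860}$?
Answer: $- \frac{160880}{5017223} \approx -0.032066$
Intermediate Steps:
$I{\left(l \right)} = \frac{23}{4}$ ($I{\left(l \right)} = - \frac{3}{4} + \frac{1}{4} \cdot 26 = - \frac{3}{4} + \frac{13}{2} = \frac{23}{4}$)
$Z{\left(T,z \right)} = - \frac{23}{20}$ ($Z{\left(T,z \right)} = \left(- \frac{1}{5}\right) \frac{23}{4} = - \frac{23}{20}$)
$\frac{-239951 + 247995}{Z{\left(601,-142 \right)} - 250860} = \frac{-239951 + 247995}{- \frac{23}{20} - 250860} = \frac{8044}{- \frac{5017223}{20}} = 8044 \left(- \frac{20}{5017223}\right) = - \frac{160880}{5017223}$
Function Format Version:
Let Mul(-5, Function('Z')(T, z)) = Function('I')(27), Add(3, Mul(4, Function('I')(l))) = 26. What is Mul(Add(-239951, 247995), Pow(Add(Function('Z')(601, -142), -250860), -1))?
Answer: Rational(-160880, 5017223) ≈ -0.032066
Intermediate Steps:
Function('I')(l) = Rational(23, 4) (Function('I')(l) = Add(Rational(-3, 4), Mul(Rational(1, 4), 26)) = Add(Rational(-3, 4), Rational(13, 2)) = Rational(23, 4))
Function('Z')(T, z) = Rational(-23, 20) (Function('Z')(T, z) = Mul(Rational(-1, 5), Rational(23, 4)) = Rational(-23, 20))
Mul(Add(-239951, 247995), Pow(Add(Function('Z')(601, -142), -250860), -1)) = Mul(Add(-239951, 247995), Pow(Add(Rational(-23, 20), -250860), -1)) = Mul(8044, Pow(Rational(-5017223, 20), -1)) = Mul(8044, Rational(-20, 5017223)) = Rational(-160880, 5017223)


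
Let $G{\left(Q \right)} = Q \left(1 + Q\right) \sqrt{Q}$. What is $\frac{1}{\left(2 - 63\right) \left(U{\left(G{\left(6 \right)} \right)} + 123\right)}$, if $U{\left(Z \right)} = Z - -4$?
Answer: $- \frac{127}{338245} + \frac{42 \sqrt{6}}{338245} \approx -7.1313 \cdot 10^{-5}$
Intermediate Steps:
$G{\left(Q \right)} = Q^{\frac{3}{2}} \left(1 + Q\right)$
$U{\left(Z \right)} = 4 + Z$ ($U{\left(Z \right)} = Z + 4 = 4 + Z$)
$\frac{1}{\left(2 - 63\right) \left(U{\left(G{\left(6 \right)} \right)} + 123\right)} = \frac{1}{\left(2 - 63\right) \left(\left(4 + 6^{\frac{3}{2}} \left(1 + 6\right)\right) + 123\right)} = \frac{1}{\left(-61\right) \left(\left(4 + 6 \sqrt{6} \cdot 7\right) + 123\right)} = \frac{1}{\left(-61\right) \left(\left(4 + 42 \sqrt{6}\right) + 123\right)} = \frac{1}{\left(-61\right) \left(127 + 42 \sqrt{6}\right)} = \frac{1}{-7747 - 2562 \sqrt{6}}$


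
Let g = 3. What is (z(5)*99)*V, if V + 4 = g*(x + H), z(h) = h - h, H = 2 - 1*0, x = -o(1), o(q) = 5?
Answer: 0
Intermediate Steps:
x = -5 (x = -1*5 = -5)
H = 2 (H = 2 + 0 = 2)
z(h) = 0
V = -13 (V = -4 + 3*(-5 + 2) = -4 + 3*(-3) = -4 - 9 = -13)
(z(5)*99)*V = (0*99)*(-13) = 0*(-13) = 0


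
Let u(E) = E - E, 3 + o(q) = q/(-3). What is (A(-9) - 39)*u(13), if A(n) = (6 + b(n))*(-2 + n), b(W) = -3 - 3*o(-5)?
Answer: 0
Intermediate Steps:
o(q) = -3 - q/3 (o(q) = -3 + q/(-3) = -3 + q*(-⅓) = -3 - q/3)
b(W) = 1 (b(W) = -3 - 3*(-3 - ⅓*(-5)) = -3 - 3*(-3 + 5/3) = -3 - 3*(-4/3) = -3 + 4 = 1)
u(E) = 0
A(n) = -14 + 7*n (A(n) = (6 + 1)*(-2 + n) = 7*(-2 + n) = -14 + 7*n)
(A(-9) - 39)*u(13) = ((-14 + 7*(-9)) - 39)*0 = ((-14 - 63) - 39)*0 = (-77 - 39)*0 = -116*0 = 0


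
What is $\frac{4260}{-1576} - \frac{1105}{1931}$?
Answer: $- \frac{2491885}{760814} \approx -3.2753$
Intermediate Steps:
$\frac{4260}{-1576} - \frac{1105}{1931} = 4260 \left(- \frac{1}{1576}\right) - \frac{1105}{1931} = - \frac{1065}{394} - \frac{1105}{1931} = - \frac{2491885}{760814}$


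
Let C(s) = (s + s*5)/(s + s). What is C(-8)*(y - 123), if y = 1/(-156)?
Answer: -19189/52 ≈ -369.02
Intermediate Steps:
C(s) = 3 (C(s) = (s + 5*s)/((2*s)) = (6*s)*(1/(2*s)) = 3)
y = -1/156 ≈ -0.0064103
C(-8)*(y - 123) = 3*(-1/156 - 123) = 3*(-19189/156) = -19189/52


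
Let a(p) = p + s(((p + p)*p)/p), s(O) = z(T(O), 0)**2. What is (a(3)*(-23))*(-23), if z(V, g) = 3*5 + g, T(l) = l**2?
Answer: 120612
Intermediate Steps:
z(V, g) = 15 + g
s(O) = 225 (s(O) = (15 + 0)**2 = 15**2 = 225)
a(p) = 225 + p (a(p) = p + 225 = 225 + p)
(a(3)*(-23))*(-23) = ((225 + 3)*(-23))*(-23) = (228*(-23))*(-23) = -5244*(-23) = 120612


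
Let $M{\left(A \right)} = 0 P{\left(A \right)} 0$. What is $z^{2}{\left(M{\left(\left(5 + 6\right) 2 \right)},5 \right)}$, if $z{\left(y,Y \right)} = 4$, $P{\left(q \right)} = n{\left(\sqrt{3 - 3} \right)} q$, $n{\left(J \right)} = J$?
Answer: $16$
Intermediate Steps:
$P{\left(q \right)} = 0$ ($P{\left(q \right)} = \sqrt{3 - 3} q = \sqrt{0} q = 0 q = 0$)
$M{\left(A \right)} = 0$ ($M{\left(A \right)} = 0 \cdot 0 \cdot 0 = 0 \cdot 0 = 0$)
$z^{2}{\left(M{\left(\left(5 + 6\right) 2 \right)},5 \right)} = 4^{2} = 16$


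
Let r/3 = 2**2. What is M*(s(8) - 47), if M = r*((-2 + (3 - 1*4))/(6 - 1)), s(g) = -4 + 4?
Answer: 1692/5 ≈ 338.40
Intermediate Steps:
s(g) = 0
r = 12 (r = 3*2**2 = 3*4 = 12)
M = -36/5 (M = 12*((-2 + (3 - 1*4))/(6 - 1)) = 12*((-2 + (3 - 4))/5) = 12*((-2 - 1)*(1/5)) = 12*(-3*1/5) = 12*(-3/5) = -36/5 ≈ -7.2000)
M*(s(8) - 47) = -36*(0 - 47)/5 = -36/5*(-47) = 1692/5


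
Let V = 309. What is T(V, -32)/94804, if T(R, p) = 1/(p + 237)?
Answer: 1/19434820 ≈ 5.1454e-8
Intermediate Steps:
T(R, p) = 1/(237 + p)
T(V, -32)/94804 = 1/((237 - 32)*94804) = (1/94804)/205 = (1/205)*(1/94804) = 1/19434820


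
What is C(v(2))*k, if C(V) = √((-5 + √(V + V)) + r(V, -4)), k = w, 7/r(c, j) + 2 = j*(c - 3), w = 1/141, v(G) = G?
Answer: √2/282 ≈ 0.0050149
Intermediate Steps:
w = 1/141 ≈ 0.0070922
r(c, j) = 7/(-2 + j*(-3 + c)) (r(c, j) = 7/(-2 + j*(c - 3)) = 7/(-2 + j*(-3 + c)))
k = 1/141 ≈ 0.0070922
C(V) = √(-5 + 7/(10 - 4*V) + √2*√V) (C(V) = √((-5 + √(V + V)) + 7/(-2 - 3*(-4) + V*(-4))) = √((-5 + √(2*V)) + 7/(-2 + 12 - 4*V)) = √((-5 + √2*√V) + 7/(10 - 4*V)) = √(-5 + 7/(10 - 4*V) + √2*√V))
C(v(2))*k = (√2*√(-10 + 7/(5 - 2*2) + 2*√2*√2)/2)*(1/141) = (√2*√(-10 + 7/(5 - 4) + 4)/2)*(1/141) = (√2*√(-10 + 7/1 + 4)/2)*(1/141) = (√2*√(-10 + 7*1 + 4)/2)*(1/141) = (√2*√(-10 + 7 + 4)/2)*(1/141) = (√2*√1/2)*(1/141) = ((½)*√2*1)*(1/141) = (√2/2)*(1/141) = √2/282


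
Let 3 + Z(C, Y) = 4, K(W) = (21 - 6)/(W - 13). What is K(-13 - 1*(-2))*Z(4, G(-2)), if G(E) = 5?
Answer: -5/8 ≈ -0.62500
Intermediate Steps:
K(W) = 15/(-13 + W)
Z(C, Y) = 1 (Z(C, Y) = -3 + 4 = 1)
K(-13 - 1*(-2))*Z(4, G(-2)) = (15/(-13 + (-13 - 1*(-2))))*1 = (15/(-13 + (-13 + 2)))*1 = (15/(-13 - 11))*1 = (15/(-24))*1 = (15*(-1/24))*1 = -5/8*1 = -5/8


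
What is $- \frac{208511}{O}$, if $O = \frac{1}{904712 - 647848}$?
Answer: $-53558969504$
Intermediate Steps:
$O = \frac{1}{256864} \approx 3.8931 \cdot 10^{-6}$
$- \frac{208511}{O} = - 208511 \frac{1}{\frac{1}{256864}} = \left(-208511\right) 256864 = -53558969504$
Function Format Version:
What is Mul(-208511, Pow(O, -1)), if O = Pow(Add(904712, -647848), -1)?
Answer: -53558969504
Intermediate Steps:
O = Rational(1, 256864) (O = Pow(256864, -1) = Rational(1, 256864) ≈ 3.8931e-6)
Mul(-208511, Pow(O, -1)) = Mul(-208511, Pow(Rational(1, 256864), -1)) = Mul(-208511, 256864) = -53558969504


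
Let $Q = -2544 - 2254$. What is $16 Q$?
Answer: $-76768$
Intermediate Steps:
$Q = -4798$ ($Q = -2544 - 2254 = -4798$)
$16 Q = 16 \left(-4798\right) = -76768$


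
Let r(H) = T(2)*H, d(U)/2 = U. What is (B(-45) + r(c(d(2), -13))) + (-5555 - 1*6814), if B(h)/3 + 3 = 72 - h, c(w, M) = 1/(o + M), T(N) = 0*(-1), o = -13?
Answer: -12027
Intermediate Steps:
d(U) = 2*U
T(N) = 0
c(w, M) = 1/(-13 + M)
B(h) = 207 - 3*h (B(h) = -9 + 3*(72 - h) = -9 + (216 - 3*h) = 207 - 3*h)
r(H) = 0 (r(H) = 0*H = 0)
(B(-45) + r(c(d(2), -13))) + (-5555 - 1*6814) = ((207 - 3*(-45)) + 0) + (-5555 - 1*6814) = ((207 + 135) + 0) + (-5555 - 6814) = (342 + 0) - 12369 = 342 - 12369 = -12027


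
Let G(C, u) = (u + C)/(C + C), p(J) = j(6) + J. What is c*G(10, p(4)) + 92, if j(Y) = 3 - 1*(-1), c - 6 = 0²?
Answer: 487/5 ≈ 97.400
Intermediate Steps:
c = 6 (c = 6 + 0² = 6 + 0 = 6)
j(Y) = 4 (j(Y) = 3 + 1 = 4)
p(J) = 4 + J
G(C, u) = (C + u)/(2*C) (G(C, u) = (C + u)/((2*C)) = (C + u)*(1/(2*C)) = (C + u)/(2*C))
c*G(10, p(4)) + 92 = 6*((½)*(10 + (4 + 4))/10) + 92 = 6*((½)*(⅒)*(10 + 8)) + 92 = 6*((½)*(⅒)*18) + 92 = 6*(9/10) + 92 = 27/5 + 92 = 487/5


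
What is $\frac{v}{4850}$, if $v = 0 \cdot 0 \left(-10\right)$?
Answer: $0$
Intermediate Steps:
$v = 0$ ($v = 0 \left(-10\right) = 0$)
$\frac{v}{4850} = \frac{0}{4850} = 0 \cdot \frac{1}{4850} = 0$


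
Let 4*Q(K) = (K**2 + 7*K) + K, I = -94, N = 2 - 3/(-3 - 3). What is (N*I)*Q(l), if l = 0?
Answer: 0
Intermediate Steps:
N = 5/2 (N = 2 - 3/(-6) = 2 - 1/6*(-3) = 2 + 1/2 = 5/2 ≈ 2.5000)
Q(K) = 2*K + K**2/4 (Q(K) = ((K**2 + 7*K) + K)/4 = (K**2 + 8*K)/4 = 2*K + K**2/4)
(N*I)*Q(l) = ((5/2)*(-94))*((1/4)*0*(8 + 0)) = -235*0*8/4 = -235*0 = 0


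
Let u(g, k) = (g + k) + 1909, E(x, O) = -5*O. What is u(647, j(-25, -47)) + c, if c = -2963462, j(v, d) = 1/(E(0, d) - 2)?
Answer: -689891097/233 ≈ -2.9609e+6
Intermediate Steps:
j(v, d) = 1/(-2 - 5*d) (j(v, d) = 1/(-5*d - 2) = 1/(-2 - 5*d))
u(g, k) = 1909 + g + k
u(647, j(-25, -47)) + c = (1909 + 647 - 1/(2 + 5*(-47))) - 2963462 = (1909 + 647 - 1/(2 - 235)) - 2963462 = (1909 + 647 - 1/(-233)) - 2963462 = (1909 + 647 - 1*(-1/233)) - 2963462 = (1909 + 647 + 1/233) - 2963462 = 595549/233 - 2963462 = -689891097/233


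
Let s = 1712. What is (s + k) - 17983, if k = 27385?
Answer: 11114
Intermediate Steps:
(s + k) - 17983 = (1712 + 27385) - 17983 = 29097 - 17983 = 11114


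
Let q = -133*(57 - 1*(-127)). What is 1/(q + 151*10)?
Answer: -1/22962 ≈ -4.3550e-5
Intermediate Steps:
q = -24472 (q = -133*(57 + 127) = -133*184 = -24472)
1/(q + 151*10) = 1/(-24472 + 151*10) = 1/(-24472 + 1510) = 1/(-22962) = -1/22962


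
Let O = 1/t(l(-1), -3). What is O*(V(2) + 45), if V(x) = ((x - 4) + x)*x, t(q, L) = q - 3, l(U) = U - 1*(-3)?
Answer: -45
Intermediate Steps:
l(U) = 3 + U (l(U) = U + 3 = 3 + U)
t(q, L) = -3 + q
V(x) = x*(-4 + 2*x) (V(x) = ((-4 + x) + x)*x = (-4 + 2*x)*x = x*(-4 + 2*x))
O = -1 (O = 1/(-3 + (3 - 1)) = 1/(-3 + 2) = 1/(-1) = -1)
O*(V(2) + 45) = -(2*2*(-2 + 2) + 45) = -(2*2*0 + 45) = -(0 + 45) = -1*45 = -45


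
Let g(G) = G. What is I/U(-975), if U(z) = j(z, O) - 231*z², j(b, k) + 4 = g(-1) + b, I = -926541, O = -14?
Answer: 132363/31370765 ≈ 0.0042193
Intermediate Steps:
j(b, k) = -5 + b (j(b, k) = -4 + (-1 + b) = -5 + b)
U(z) = -5 + z - 231*z² (U(z) = (-5 + z) - 231*z² = -5 + z - 231*z²)
I/U(-975) = -926541/(-5 - 975 - 231*(-975)²) = -926541/(-5 - 975 - 231*950625) = -926541/(-5 - 975 - 219594375) = -926541/(-219595355) = -926541*(-1/219595355) = 132363/31370765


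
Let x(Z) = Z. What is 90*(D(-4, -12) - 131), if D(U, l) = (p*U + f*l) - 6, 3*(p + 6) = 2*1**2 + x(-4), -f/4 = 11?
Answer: 37590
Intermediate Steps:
f = -44 (f = -4*11 = -44)
p = -20/3 (p = -6 + (2*1**2 - 4)/3 = -6 + (2*1 - 4)/3 = -6 + (2 - 4)/3 = -6 + (1/3)*(-2) = -6 - 2/3 = -20/3 ≈ -6.6667)
D(U, l) = -6 - 44*l - 20*U/3 (D(U, l) = (-20*U/3 - 44*l) - 6 = (-44*l - 20*U/3) - 6 = -6 - 44*l - 20*U/3)
90*(D(-4, -12) - 131) = 90*((-6 - 44*(-12) - 20/3*(-4)) - 131) = 90*((-6 + 528 + 80/3) - 131) = 90*(1646/3 - 131) = 90*(1253/3) = 37590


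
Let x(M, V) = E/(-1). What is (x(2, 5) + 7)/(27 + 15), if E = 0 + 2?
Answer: 5/42 ≈ 0.11905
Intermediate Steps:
E = 2
x(M, V) = -2 (x(M, V) = 2/(-1) = 2*(-1) = -2)
(x(2, 5) + 7)/(27 + 15) = (-2 + 7)/(27 + 15) = 5/42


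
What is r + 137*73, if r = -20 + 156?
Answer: 10137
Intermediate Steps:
r = 136
r + 137*73 = 136 + 137*73 = 136 + 10001 = 10137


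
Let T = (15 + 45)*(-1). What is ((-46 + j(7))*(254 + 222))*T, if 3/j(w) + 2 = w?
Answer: 1296624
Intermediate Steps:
j(w) = 3/(-2 + w)
T = -60 (T = 60*(-1) = -60)
((-46 + j(7))*(254 + 222))*T = ((-46 + 3/(-2 + 7))*(254 + 222))*(-60) = ((-46 + 3/5)*476)*(-60) = ((-46 + 3*(⅕))*476)*(-60) = ((-46 + ⅗)*476)*(-60) = -227/5*476*(-60) = -108052/5*(-60) = 1296624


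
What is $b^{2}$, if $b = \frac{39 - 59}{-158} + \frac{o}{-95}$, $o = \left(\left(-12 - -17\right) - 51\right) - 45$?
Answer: $\frac{66243321}{56325025} \approx 1.1761$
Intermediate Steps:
$o = -91$ ($o = \left(\left(-12 + 17\right) - 51\right) - 45 = \left(5 - 51\right) - 45 = -46 - 45 = -91$)
$b = \frac{8139}{7505}$ ($b = \frac{39 - 59}{-158} - \frac{91}{-95} = \left(-20\right) \left(- \frac{1}{158}\right) - - \frac{91}{95} = \frac{10}{79} + \frac{91}{95} = \frac{8139}{7505} \approx 1.0845$)
$b^{2} = \left(\frac{8139}{7505}\right)^{2} = \frac{66243321}{56325025}$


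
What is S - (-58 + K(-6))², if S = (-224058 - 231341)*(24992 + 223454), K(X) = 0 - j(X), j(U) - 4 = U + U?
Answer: -113142062454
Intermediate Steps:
j(U) = 4 + 2*U (j(U) = 4 + (U + U) = 4 + 2*U)
K(X) = -4 - 2*X (K(X) = 0 - (4 + 2*X) = 0 + (-4 - 2*X) = -4 - 2*X)
S = -113142059954 (S = -455399*248446 = -113142059954)
S - (-58 + K(-6))² = -113142059954 - (-58 + (-4 - 2*(-6)))² = -113142059954 - (-58 + (-4 + 12))² = -113142059954 - (-58 + 8)² = -113142059954 - 1*(-50)² = -113142059954 - 1*2500 = -113142059954 - 2500 = -113142062454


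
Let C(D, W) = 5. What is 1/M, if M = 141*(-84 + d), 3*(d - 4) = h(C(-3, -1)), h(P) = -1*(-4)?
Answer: -1/11092 ≈ -9.0155e-5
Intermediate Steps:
h(P) = 4
d = 16/3 (d = 4 + (1/3)*4 = 4 + 4/3 = 16/3 ≈ 5.3333)
M = -11092 (M = 141*(-84 + 16/3) = 141*(-236/3) = -11092)
1/M = 1/(-11092) = -1/11092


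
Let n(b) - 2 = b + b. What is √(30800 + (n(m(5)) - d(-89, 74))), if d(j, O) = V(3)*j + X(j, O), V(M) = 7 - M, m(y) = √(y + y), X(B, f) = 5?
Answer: √(31153 + 2*√10) ≈ 176.52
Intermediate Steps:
m(y) = √2*√y (m(y) = √(2*y) = √2*√y)
n(b) = 2 + 2*b (n(b) = 2 + (b + b) = 2 + 2*b)
d(j, O) = 5 + 4*j (d(j, O) = (7 - 1*3)*j + 5 = (7 - 3)*j + 5 = 4*j + 5 = 5 + 4*j)
√(30800 + (n(m(5)) - d(-89, 74))) = √(30800 + ((2 + 2*(√2*√5)) - (5 + 4*(-89)))) = √(30800 + ((2 + 2*√10) - (5 - 356))) = √(30800 + ((2 + 2*√10) - 1*(-351))) = √(30800 + ((2 + 2*√10) + 351)) = √(30800 + (353 + 2*√10)) = √(31153 + 2*√10)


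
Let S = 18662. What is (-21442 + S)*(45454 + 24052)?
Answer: -193226680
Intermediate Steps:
(-21442 + S)*(45454 + 24052) = (-21442 + 18662)*(45454 + 24052) = -2780*69506 = -193226680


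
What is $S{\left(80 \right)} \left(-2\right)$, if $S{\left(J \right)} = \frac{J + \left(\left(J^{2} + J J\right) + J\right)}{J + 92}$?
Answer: $- \frac{6480}{43} \approx -150.7$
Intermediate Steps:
$S{\left(J \right)} = \frac{2 J + 2 J^{2}}{92 + J}$ ($S{\left(J \right)} = \frac{J + \left(\left(J^{2} + J^{2}\right) + J\right)}{92 + J} = \frac{J + \left(2 J^{2} + J\right)}{92 + J} = \frac{J + \left(J + 2 J^{2}\right)}{92 + J} = \frac{2 J + 2 J^{2}}{92 + J}$)
$S{\left(80 \right)} \left(-2\right) = 2 \cdot 80 \frac{1}{92 + 80} \left(1 + 80\right) \left(-2\right) = 2 \cdot 80 \cdot \frac{1}{172} \cdot 81 \left(-2\right) = \frac{3240}{43} \left(-2\right) = - \frac{6480}{43}$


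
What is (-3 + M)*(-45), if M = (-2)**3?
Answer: 495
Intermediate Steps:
M = -8
(-3 + M)*(-45) = (-3 - 8)*(-45) = -11*(-45) = 495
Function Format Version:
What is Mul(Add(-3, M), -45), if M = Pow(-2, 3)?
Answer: 495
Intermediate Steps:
M = -8
Mul(Add(-3, M), -45) = Mul(Add(-3, -8), -45) = Mul(-11, -45) = 495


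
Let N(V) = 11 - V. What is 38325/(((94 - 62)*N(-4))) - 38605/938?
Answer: 82945/2144 ≈ 38.687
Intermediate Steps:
38325/(((94 - 62)*N(-4))) - 38605/938 = 38325/(((94 - 62)*(11 - 1*(-4)))) - 38605/938 = 38325/((32*(11 + 4))) - 38605*1/938 = 38325/((32*15)) - 5515/134 = 38325/480 - 5515/134 = 38325*(1/480) - 5515/134 = 2555/32 - 5515/134 = 82945/2144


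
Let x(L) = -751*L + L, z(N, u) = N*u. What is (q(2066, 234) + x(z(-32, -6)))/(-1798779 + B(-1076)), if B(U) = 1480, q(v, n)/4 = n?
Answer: 143064/1797299 ≈ 0.079599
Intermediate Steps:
x(L) = -750*L
q(v, n) = 4*n
(q(2066, 234) + x(z(-32, -6)))/(-1798779 + B(-1076)) = (4*234 - (-24000)*(-6))/(-1798779 + 1480) = (936 - 750*192)/(-1797299) = (936 - 144000)*(-1/1797299) = -143064*(-1/1797299) = 143064/1797299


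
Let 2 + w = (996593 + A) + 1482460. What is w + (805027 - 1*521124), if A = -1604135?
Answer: 1158819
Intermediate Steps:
w = 874916 (w = -2 + ((996593 - 1604135) + 1482460) = -2 + (-607542 + 1482460) = -2 + 874918 = 874916)
w + (805027 - 1*521124) = 874916 + (805027 - 1*521124) = 874916 + (805027 - 521124) = 874916 + 283903 = 1158819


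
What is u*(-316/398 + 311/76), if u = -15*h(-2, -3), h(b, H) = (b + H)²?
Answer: -18705375/15124 ≈ -1236.8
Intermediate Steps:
h(b, H) = (H + b)²
u = -375 (u = -15*(-3 - 2)² = -15*(-5)² = -15*25 = -375)
u*(-316/398 + 311/76) = -375*(-316/398 + 311/76) = -375*(-316*1/398 + 311*(1/76)) = -375*(-158/199 + 311/76) = -375*49881/15124 = -18705375/15124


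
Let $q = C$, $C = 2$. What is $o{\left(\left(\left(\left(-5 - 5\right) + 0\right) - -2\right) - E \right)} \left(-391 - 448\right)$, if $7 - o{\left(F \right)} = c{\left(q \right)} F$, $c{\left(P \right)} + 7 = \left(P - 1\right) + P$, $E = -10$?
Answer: $-12585$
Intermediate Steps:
$q = 2$
$c{\left(P \right)} = -8 + 2 P$ ($c{\left(P \right)} = -7 + \left(\left(P - 1\right) + P\right) = -7 + \left(\left(-1 + P\right) + P\right) = -7 + \left(-1 + 2 P\right) = -8 + 2 P$)
$o{\left(F \right)} = 7 + 4 F$ ($o{\left(F \right)} = 7 - \left(-8 + 2 \cdot 2\right) F = 7 - \left(-8 + 4\right) F = 7 - - 4 F = 7 + 4 F$)
$o{\left(\left(\left(\left(-5 - 5\right) + 0\right) - -2\right) - E \right)} \left(-391 - 448\right) = \left(7 + 4 \left(\left(\left(\left(-5 - 5\right) + 0\right) - -2\right) - -10\right)\right) \left(-391 - 448\right) = \left(7 + 4 \left(\left(\left(-10 + 0\right) + 2\right) + 10\right)\right) \left(-839\right) = \left(7 + 4 \left(\left(-10 + 2\right) + 10\right)\right) \left(-839\right) = \left(7 + 4 \left(-8 + 10\right)\right) \left(-839\right) = \left(7 + 4 \cdot 2\right) \left(-839\right) = \left(7 + 8\right) \left(-839\right) = 15 \left(-839\right) = -12585$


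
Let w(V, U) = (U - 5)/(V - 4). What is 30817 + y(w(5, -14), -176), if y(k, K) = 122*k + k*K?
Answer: 31843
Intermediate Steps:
w(V, U) = (-5 + U)/(-4 + V)
y(k, K) = 122*k + K*k
30817 + y(w(5, -14), -176) = 30817 + ((-5 - 14)/(-4 + 5))*(122 - 176) = 30817 + (-19/1)*(-54) = 30817 + (1*(-19))*(-54) = 30817 - 19*(-54) = 30817 + 1026 = 31843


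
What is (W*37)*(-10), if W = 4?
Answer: -1480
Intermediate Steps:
(W*37)*(-10) = (4*37)*(-10) = 148*(-10) = -1480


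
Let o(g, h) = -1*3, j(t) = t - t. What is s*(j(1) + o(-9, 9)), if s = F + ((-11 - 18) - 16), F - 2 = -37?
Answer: 240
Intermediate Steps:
F = -35 (F = 2 - 37 = -35)
j(t) = 0
s = -80 (s = -35 + ((-11 - 18) - 16) = -35 + (-29 - 16) = -35 - 45 = -80)
o(g, h) = -3
s*(j(1) + o(-9, 9)) = -80*(0 - 3) = -80*(-3) = 240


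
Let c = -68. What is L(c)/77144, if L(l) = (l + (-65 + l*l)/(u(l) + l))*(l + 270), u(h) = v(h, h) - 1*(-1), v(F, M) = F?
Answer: -1387639/5207220 ≈ -0.26648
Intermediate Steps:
u(h) = 1 + h (u(h) = h - 1*(-1) = h + 1 = 1 + h)
L(l) = (270 + l)*(l + (-65 + l**2)/(1 + 2*l)) (L(l) = (l + (-65 + l*l)/((1 + l) + l))*(l + 270) = (l + (-65 + l**2)/(1 + 2*l))*(270 + l) = (270 + l)*(l + (-65 + l**2)/(1 + 2*l)))
L(c)/77144 = ((-17550 + 3*(-68)**3 + 205*(-68) + 811*(-68)**2)/(1 + 2*(-68)))/77144 = ((-17550 + 3*(-314432) - 13940 + 811*4624)/(1 - 136))*(1/77144) = ((-17550 - 943296 - 13940 + 3750064)/(-135))*(1/77144) = -1/135*2775278*(1/77144) = -2775278/135*1/77144 = -1387639/5207220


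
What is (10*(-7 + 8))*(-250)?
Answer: -2500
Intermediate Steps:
(10*(-7 + 8))*(-250) = (10*1)*(-250) = 10*(-250) = -2500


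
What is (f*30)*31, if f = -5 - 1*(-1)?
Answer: -3720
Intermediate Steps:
f = -4 (f = -5 + 1 = -4)
(f*30)*31 = -4*30*31 = -120*31 = -3720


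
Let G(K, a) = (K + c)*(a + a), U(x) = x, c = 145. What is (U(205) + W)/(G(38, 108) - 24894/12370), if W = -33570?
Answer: -206362525/244468233 ≈ -0.84413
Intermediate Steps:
G(K, a) = 2*a*(145 + K) (G(K, a) = (K + 145)*(a + a) = (145 + K)*(2*a) = 2*a*(145 + K))
(U(205) + W)/(G(38, 108) - 24894/12370) = (205 - 33570)/(2*108*(145 + 38) - 24894/12370) = -33365/(2*108*183 - 24894*1/12370) = -33365/(39528 - 12447/6185) = -33365/244468233/6185 = -33365*6185/244468233 = -206362525/244468233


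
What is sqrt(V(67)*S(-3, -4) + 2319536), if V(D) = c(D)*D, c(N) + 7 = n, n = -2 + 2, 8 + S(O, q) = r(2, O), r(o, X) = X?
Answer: sqrt(2324695) ≈ 1524.7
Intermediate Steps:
S(O, q) = -8 + O
n = 0
c(N) = -7 (c(N) = -7 + 0 = -7)
V(D) = -7*D
sqrt(V(67)*S(-3, -4) + 2319536) = sqrt((-7*67)*(-8 - 3) + 2319536) = sqrt(-469*(-11) + 2319536) = sqrt(5159 + 2319536) = sqrt(2324695)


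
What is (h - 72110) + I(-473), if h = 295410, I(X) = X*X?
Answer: 447029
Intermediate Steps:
I(X) = X²
(h - 72110) + I(-473) = (295410 - 72110) + (-473)² = 223300 + 223729 = 447029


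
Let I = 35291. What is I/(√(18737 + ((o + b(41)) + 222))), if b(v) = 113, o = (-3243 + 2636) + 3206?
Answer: 35291*√21671/21671 ≈ 239.73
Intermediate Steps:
o = 2599 (o = -607 + 3206 = 2599)
I/(√(18737 + ((o + b(41)) + 222))) = 35291/(√(18737 + ((2599 + 113) + 222))) = 35291/(√(18737 + (2712 + 222))) = 35291/(√(18737 + 2934)) = 35291/(√21671) = 35291*(√21671/21671) = 35291*√21671/21671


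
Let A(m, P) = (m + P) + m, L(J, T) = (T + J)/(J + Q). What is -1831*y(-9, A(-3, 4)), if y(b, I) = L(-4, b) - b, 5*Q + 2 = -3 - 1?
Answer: -42113/2 ≈ -21057.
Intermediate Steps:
Q = -6/5 (Q = -2/5 + (-3 - 1)/5 = -2/5 + (1/5)*(-4) = -2/5 - 4/5 = -6/5 ≈ -1.2000)
L(J, T) = (J + T)/(-6/5 + J) (L(J, T) = (T + J)/(J - 6/5) = (J + T)/(-6/5 + J))
A(m, P) = P + 2*m (A(m, P) = (P + m) + m = P + 2*m)
y(b, I) = 10/13 - 31*b/26 (y(b, I) = 5*(-4 + b)/(-6 + 5*(-4)) - b = 5*(-4 + b)/(-6 - 20) - b = 5*(-4 + b)/(-26) - b = 5*(-1/26)*(-4 + b) - b = (10/13 - 5*b/26) - b = 10/13 - 31*b/26)
-1831*y(-9, A(-3, 4)) = -1831*(10/13 - 31/26*(-9)) = -1831*(10/13 + 279/26) = -1831*23/2 = -42113/2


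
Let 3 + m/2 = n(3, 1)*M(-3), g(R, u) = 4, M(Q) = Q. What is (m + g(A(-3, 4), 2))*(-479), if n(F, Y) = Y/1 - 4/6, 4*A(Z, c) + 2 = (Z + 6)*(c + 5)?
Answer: 1916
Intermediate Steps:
A(Z, c) = -1/2 + (5 + c)*(6 + Z)/4 (A(Z, c) = -1/2 + ((Z + 6)*(c + 5))/4 = -1/2 + ((6 + Z)*(5 + c))/4 = -1/2 + ((5 + c)*(6 + Z))/4 = -1/2 + (5 + c)*(6 + Z)/4)
n(F, Y) = -2/3 + Y (n(F, Y) = Y*1 - 4*1/6 = Y - 2/3 = -2/3 + Y)
m = -8 (m = -6 + 2*((-2/3 + 1)*(-3)) = -6 + 2*((1/3)*(-3)) = -6 + 2*(-1) = -6 - 2 = -8)
(m + g(A(-3, 4), 2))*(-479) = (-8 + 4)*(-479) = -4*(-479) = 1916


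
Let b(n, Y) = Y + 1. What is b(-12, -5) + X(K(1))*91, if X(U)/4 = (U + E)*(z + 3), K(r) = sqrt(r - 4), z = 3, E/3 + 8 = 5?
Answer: -19660 + 2184*I*sqrt(3) ≈ -19660.0 + 3782.8*I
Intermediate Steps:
b(n, Y) = 1 + Y
E = -9 (E = -24 + 3*5 = -24 + 15 = -9)
K(r) = sqrt(-4 + r)
X(U) = -216 + 24*U (X(U) = 4*((U - 9)*(3 + 3)) = 4*((-9 + U)*6) = 4*(-54 + 6*U) = -216 + 24*U)
b(-12, -5) + X(K(1))*91 = (1 - 5) + (-216 + 24*sqrt(-4 + 1))*91 = -4 + (-216 + 24*sqrt(-3))*91 = -4 + (-216 + 24*(I*sqrt(3)))*91 = -4 + (-216 + 24*I*sqrt(3))*91 = -4 + (-19656 + 2184*I*sqrt(3)) = -19660 + 2184*I*sqrt(3)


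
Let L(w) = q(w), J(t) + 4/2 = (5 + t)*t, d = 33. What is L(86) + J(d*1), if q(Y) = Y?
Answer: 1338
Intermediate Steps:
J(t) = -2 + t*(5 + t) (J(t) = -2 + (5 + t)*t = -2 + t*(5 + t))
L(w) = w
L(86) + J(d*1) = 86 + (-2 + (33*1)**2 + 5*(33*1)) = 86 + (-2 + 33**2 + 5*33) = 86 + (-2 + 1089 + 165) = 86 + 1252 = 1338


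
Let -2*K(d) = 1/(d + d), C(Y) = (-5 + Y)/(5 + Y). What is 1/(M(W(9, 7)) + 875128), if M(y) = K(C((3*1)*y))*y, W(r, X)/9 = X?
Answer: 368/322040993 ≈ 1.1427e-6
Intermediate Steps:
C(Y) = (-5 + Y)/(5 + Y)
W(r, X) = 9*X
K(d) = -1/(4*d) (K(d) = -1/(2*(d + d)) = -1/(2*d)/2 = -1/(4*d))
M(y) = -y*(5 + 3*y)/(4*(-5 + 3*y)) (M(y) = (-(5 + (3*1)*y)/(-5 + (3*1)*y)/4)*y = (-(5 + 3*y)/(-5 + 3*y)/4)*y = (-(5 + 3*y)/(4*(-5 + 3*y)))*y = -y*(5 + 3*y)/(4*(-5 + 3*y)))
1/(M(W(9, 7)) + 875128) = 1/((9*7)*(-5 - 27*7)/(4*(-5 + 3*(9*7))) + 875128) = 1/((1/4)*63*(-5 - 3*63)/(-5 + 3*63) + 875128) = 1/((1/4)*63*(-5 - 189)/(-5 + 189) + 875128) = 1/((1/4)*63*(-194)/184 + 875128) = 1/((1/4)*63*(1/184)*(-194) + 875128) = 1/(-6111/368 + 875128) = 1/(322040993/368) = 368/322040993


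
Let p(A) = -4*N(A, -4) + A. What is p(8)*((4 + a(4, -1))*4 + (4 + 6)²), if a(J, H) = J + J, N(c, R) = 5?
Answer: -1776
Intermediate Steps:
a(J, H) = 2*J
p(A) = -20 + A (p(A) = -4*5 + A = -20 + A)
p(8)*((4 + a(4, -1))*4 + (4 + 6)²) = (-20 + 8)*((4 + 2*4)*4 + (4 + 6)²) = -12*((4 + 8)*4 + 10²) = -12*(12*4 + 100) = -12*(48 + 100) = -12*148 = -1776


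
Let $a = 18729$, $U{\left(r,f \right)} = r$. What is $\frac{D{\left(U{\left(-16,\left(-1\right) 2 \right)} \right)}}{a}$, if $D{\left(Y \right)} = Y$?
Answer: $- \frac{16}{18729} \approx -0.00085429$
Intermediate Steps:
$\frac{D{\left(U{\left(-16,\left(-1\right) 2 \right)} \right)}}{a} = - \frac{16}{18729}$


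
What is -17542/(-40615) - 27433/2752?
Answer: -1065915711/111772480 ≈ -9.5365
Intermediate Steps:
-17542/(-40615) - 27433/2752 = -17542*(-1/40615) - 27433*1/2752 = 17542/40615 - 27433/2752 = -1065915711/111772480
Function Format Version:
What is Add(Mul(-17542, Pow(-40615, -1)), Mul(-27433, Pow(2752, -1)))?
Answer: Rational(-1065915711, 111772480) ≈ -9.5365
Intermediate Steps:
Add(Mul(-17542, Pow(-40615, -1)), Mul(-27433, Pow(2752, -1))) = Add(Mul(-17542, Rational(-1, 40615)), Mul(-27433, Rational(1, 2752))) = Add(Rational(17542, 40615), Rational(-27433, 2752)) = Rational(-1065915711, 111772480)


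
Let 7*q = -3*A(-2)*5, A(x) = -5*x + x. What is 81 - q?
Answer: 687/7 ≈ 98.143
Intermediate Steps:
A(x) = -4*x
q = -120/7 (q = (-(-12)*(-2)*5)/7 = (-3*8*5)/7 = (-24*5)/7 = (⅐)*(-120) = -120/7 ≈ -17.143)
81 - q = 81 - 1*(-120/7) = 81 + 120/7 = 687/7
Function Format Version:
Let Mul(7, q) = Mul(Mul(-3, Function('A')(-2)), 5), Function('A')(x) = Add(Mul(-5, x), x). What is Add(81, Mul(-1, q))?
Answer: Rational(687, 7) ≈ 98.143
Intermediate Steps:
Function('A')(x) = Mul(-4, x)
q = Rational(-120, 7) (q = Mul(Rational(1, 7), Mul(Mul(-3, Mul(-4, -2)), 5)) = Mul(Rational(1, 7), Mul(Mul(-3, 8), 5)) = Mul(Rational(1, 7), Mul(-24, 5)) = Mul(Rational(1, 7), -120) = Rational(-120, 7) ≈ -17.143)
Add(81, Mul(-1, q)) = Add(81, Mul(-1, Rational(-120, 7))) = Add(81, Rational(120, 7)) = Rational(687, 7)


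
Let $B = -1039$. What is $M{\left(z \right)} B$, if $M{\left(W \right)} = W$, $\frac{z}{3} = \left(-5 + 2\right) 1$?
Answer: $9351$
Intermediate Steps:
$z = -9$ ($z = 3 \left(-5 + 2\right) 1 = 3 \left(\left(-3\right) 1\right) = 3 \left(-3\right) = -9$)
$M{\left(z \right)} B = \left(-9\right) \left(-1039\right) = 9351$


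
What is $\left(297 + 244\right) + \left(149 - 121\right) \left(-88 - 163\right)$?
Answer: $-6487$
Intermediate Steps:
$\left(297 + 244\right) + \left(149 - 121\right) \left(-88 - 163\right) = 541 + 28 \left(-251\right) = 541 - 7028 = -6487$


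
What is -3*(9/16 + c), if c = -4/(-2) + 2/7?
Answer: -957/112 ≈ -8.5446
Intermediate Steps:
c = 16/7 (c = -4*(-1/2) + 2*(1/7) = 2 + 2/7 = 16/7 ≈ 2.2857)
-3*(9/16 + c) = -3*(9/16 + 16/7) = -3*319/112 = -957/112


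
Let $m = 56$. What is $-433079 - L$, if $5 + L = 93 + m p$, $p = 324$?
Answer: $-451311$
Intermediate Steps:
$L = 18232$ ($L = -5 + \left(93 + 56 \cdot 324\right) = -5 + \left(93 + 18144\right) = -5 + 18237 = 18232$)
$-433079 - L = -433079 - 18232 = -451311$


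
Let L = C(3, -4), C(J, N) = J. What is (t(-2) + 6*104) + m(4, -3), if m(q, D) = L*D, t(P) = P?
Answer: 613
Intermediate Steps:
L = 3
m(q, D) = 3*D
(t(-2) + 6*104) + m(4, -3) = (-2 + 6*104) + 3*(-3) = (-2 + 624) - 9 = 622 - 9 = 613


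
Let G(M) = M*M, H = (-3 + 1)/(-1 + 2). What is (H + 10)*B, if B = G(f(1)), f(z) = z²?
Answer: 8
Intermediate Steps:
H = -2 (H = -2/1 = -2*1 = -2)
G(M) = M²
B = 1 (B = (1²)² = 1² = 1)
(H + 10)*B = (-2 + 10)*1 = 8*1 = 8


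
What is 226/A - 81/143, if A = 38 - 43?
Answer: -32723/715 ≈ -45.766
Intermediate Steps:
A = -5
226/A - 81/143 = 226/(-5) - 81/143 = 226*(-⅕) - 81*1/143 = -226/5 - 81/143 = -32723/715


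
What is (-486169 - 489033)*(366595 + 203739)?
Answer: -556190857468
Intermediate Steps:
(-486169 - 489033)*(366595 + 203739) = -975202*570334 = -556190857468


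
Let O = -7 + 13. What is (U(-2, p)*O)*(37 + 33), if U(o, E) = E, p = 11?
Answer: 4620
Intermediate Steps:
O = 6
(U(-2, p)*O)*(37 + 33) = (11*6)*(37 + 33) = 66*70 = 4620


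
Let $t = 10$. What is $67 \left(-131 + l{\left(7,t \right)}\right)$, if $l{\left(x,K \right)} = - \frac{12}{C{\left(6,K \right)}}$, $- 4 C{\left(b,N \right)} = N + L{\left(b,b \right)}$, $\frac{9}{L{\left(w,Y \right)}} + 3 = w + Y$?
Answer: $- \frac{93331}{11} \approx -8484.6$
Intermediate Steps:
$L{\left(w,Y \right)} = \frac{9}{-3 + Y + w}$ ($L{\left(w,Y \right)} = \frac{9}{-3 + \left(w + Y\right)} = \frac{9}{-3 + \left(Y + w\right)} = \frac{9}{-3 + Y + w}$)
$C{\left(b,N \right)} = - \frac{9}{4 \left(-3 + 2 b\right)} - \frac{N}{4}$ ($C{\left(b,N \right)} = - \frac{N + \frac{9}{-3 + b + b}}{4} = - \frac{N + \frac{9}{-3 + 2 b}}{4} = - \frac{9}{4 \left(-3 + 2 b\right)} - \frac{N}{4}$)
$l{\left(x,K \right)} = - \frac{12}{- \frac{1}{4} - \frac{K}{4}}$ ($l{\left(x,K \right)} = - \frac{12}{\frac{1}{4} \frac{1}{-3 + 2 \cdot 6} \left(-9 - K \left(-3 + 2 \cdot 6\right)\right)} = - \frac{12}{\frac{1}{4} \frac{1}{-3 + 12} \left(-9 - K \left(-3 + 12\right)\right)} = - \frac{12}{\frac{1}{4} \cdot \frac{1}{9} \left(-9 - K 9\right)} = - \frac{12}{\frac{1}{4} \cdot \frac{1}{9} \left(-9 - 9 K\right)} = - \frac{12}{- \frac{1}{4} - \frac{K}{4}}$)
$67 \left(-131 + l{\left(7,t \right)}\right) = 67 \left(-131 + \frac{48}{1 + 10}\right) = 67 \left(-131 + \frac{48}{11}\right) = 67 \left(- \frac{1393}{11}\right) = - \frac{93331}{11}$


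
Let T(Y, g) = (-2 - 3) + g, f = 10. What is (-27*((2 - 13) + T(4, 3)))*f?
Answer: 3510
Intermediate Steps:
T(Y, g) = -5 + g
(-27*((2 - 13) + T(4, 3)))*f = -27*((2 - 13) + (-5 + 3))*10 = -27*(-11 - 2)*10 = -27*(-13)*10 = 351*10 = 3510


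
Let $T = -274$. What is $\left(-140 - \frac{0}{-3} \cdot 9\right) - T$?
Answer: $134$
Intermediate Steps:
$\left(-140 - \frac{0}{-3} \cdot 9\right) - T = \left(-140 - \frac{0}{-3} \cdot 9\right) - -274 = \left(-140 - 0 \left(- \frac{1}{3}\right) 9\right) + 274 = \left(-140 - 0 \cdot 9\right) + 274 = \left(-140 - 0\right) + 274 = \left(-140 + 0\right) + 274 = -140 + 274 = 134$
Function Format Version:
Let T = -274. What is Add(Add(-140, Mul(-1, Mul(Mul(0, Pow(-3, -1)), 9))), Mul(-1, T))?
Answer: 134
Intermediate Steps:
Add(Add(-140, Mul(-1, Mul(Mul(0, Pow(-3, -1)), 9))), Mul(-1, T)) = Add(Add(-140, Mul(-1, Mul(Mul(0, Pow(-3, -1)), 9))), Mul(-1, -274)) = Add(Add(-140, Mul(-1, Mul(Mul(0, Rational(-1, 3)), 9))), 274) = Add(Add(-140, Mul(-1, Mul(0, 9))), 274) = Add(Add(-140, Mul(-1, 0)), 274) = Add(Add(-140, 0), 274) = Add(-140, 274) = 134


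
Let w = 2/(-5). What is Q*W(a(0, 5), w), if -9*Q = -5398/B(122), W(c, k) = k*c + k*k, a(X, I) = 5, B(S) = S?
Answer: -124154/13725 ≈ -9.0458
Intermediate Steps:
w = -⅖ (w = 2*(-⅕) = -⅖ ≈ -0.40000)
W(c, k) = k² + c*k (W(c, k) = c*k + k² = k² + c*k)
Q = 2699/549 (Q = -(-5398)/(9*122) = -⅑*(-2699/61) = 2699/549 ≈ 4.9162)
Q*W(a(0, 5), w) = 2699*(-2*(5 - ⅖)/5)/549 = 2699*(-⅖*23/5)/549 = (2699/549)*(-46/25) = -124154/13725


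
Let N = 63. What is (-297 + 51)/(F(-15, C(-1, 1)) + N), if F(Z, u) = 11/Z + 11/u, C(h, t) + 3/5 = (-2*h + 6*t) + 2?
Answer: -173430/44723 ≈ -3.8779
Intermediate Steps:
C(h, t) = 7/5 - 2*h + 6*t (C(h, t) = -⅗ + ((-2*h + 6*t) + 2) = -⅗ + (2 - 2*h + 6*t) = 7/5 - 2*h + 6*t)
(-297 + 51)/(F(-15, C(-1, 1)) + N) = (-297 + 51)/((11/(-15) + 11/(7/5 - 2*(-1) + 6*1)) + 63) = -246/((11*(-1/15) + 11/(7/5 + 2 + 6)) + 63) = -246/((-11/15 + 11/(47/5)) + 63) = -246/((-11/15 + 11*(5/47)) + 63) = -246/((-11/15 + 55/47) + 63) = -246/(308/705 + 63) = -246/44723/705 = -246*705/44723 = -173430/44723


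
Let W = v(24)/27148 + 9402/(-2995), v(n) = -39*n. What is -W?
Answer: 64512204/20327065 ≈ 3.1737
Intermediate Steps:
W = -64512204/20327065 (W = -39*24/27148 + 9402/(-2995) = -936*1/27148 + 9402*(-1/2995) = -234/6787 - 9402/2995 = -64512204/20327065 ≈ -3.1737)
-W = -1*(-64512204/20327065) = 64512204/20327065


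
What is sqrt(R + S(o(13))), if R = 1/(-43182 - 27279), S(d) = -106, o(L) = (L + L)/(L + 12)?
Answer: I*sqrt(58473759743)/23487 ≈ 10.296*I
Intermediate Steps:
o(L) = 2*L/(12 + L) (o(L) = (2*L)/(12 + L) = 2*L/(12 + L))
R = -1/70461 (R = 1/(-70461) = -1/70461 ≈ -1.4192e-5)
sqrt(R + S(o(13))) = sqrt(-1/70461 - 106) = sqrt(-7468867/70461) = I*sqrt(58473759743)/23487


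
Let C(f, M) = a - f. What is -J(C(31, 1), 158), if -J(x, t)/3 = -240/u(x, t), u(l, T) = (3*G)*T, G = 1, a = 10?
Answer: -120/79 ≈ -1.5190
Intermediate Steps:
u(l, T) = 3*T (u(l, T) = (3*1)*T = 3*T)
C(f, M) = 10 - f
J(x, t) = 240/t (J(x, t) = -(-720)/(3*t) = -(-720)*1/(3*t) = -(-240)/t = 240/t)
-J(C(31, 1), 158) = -240/158 = -1*120/79 = -120/79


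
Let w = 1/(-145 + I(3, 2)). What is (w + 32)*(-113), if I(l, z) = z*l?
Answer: -502511/139 ≈ -3615.2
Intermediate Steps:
I(l, z) = l*z
w = -1/139 (w = 1/(-145 + 3*2) = 1/(-145 + 6) = 1/(-139) = -1/139 ≈ -0.0071942)
(w + 32)*(-113) = (-1/139 + 32)*(-113) = (4447/139)*(-113) = -502511/139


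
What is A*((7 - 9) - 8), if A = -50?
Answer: 500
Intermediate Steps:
A*((7 - 9) - 8) = -50*((7 - 9) - 8) = -50*(-2 - 8) = -50*(-10) = 500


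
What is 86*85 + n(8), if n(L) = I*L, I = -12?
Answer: 7214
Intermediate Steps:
n(L) = -12*L
86*85 + n(8) = 86*85 - 12*8 = 7310 - 96 = 7214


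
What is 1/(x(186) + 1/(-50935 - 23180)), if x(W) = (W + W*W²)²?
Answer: 74115/3069084773127838859 ≈ 2.4149e-14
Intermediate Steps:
x(W) = (W + W³)²
1/(x(186) + 1/(-50935 - 23180)) = 1/(186²*(1 + 186²)² + 1/(-50935 - 23180)) = 1/(34596*(1 + 34596)² + 1/(-74115)) = 1/(34596*34597² - 1/74115) = 1/(34596*1196952409 - 1/74115) = 1/(41409765541764 - 1/74115) = 1/(3069084773127838859/74115) = 74115/3069084773127838859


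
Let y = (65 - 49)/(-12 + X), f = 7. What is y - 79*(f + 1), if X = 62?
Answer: -15792/25 ≈ -631.68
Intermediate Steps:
y = 8/25 (y = (65 - 49)/(-12 + 62) = 16/50 = 16*(1/50) = 8/25 ≈ 0.32000)
y - 79*(f + 1) = 8/25 - 79*(7 + 1) = 8/25 - 79*8 = 8/25 - 632 = -15792/25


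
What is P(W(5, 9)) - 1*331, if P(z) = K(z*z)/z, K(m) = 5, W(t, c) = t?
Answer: -330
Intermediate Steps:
P(z) = 5/z
P(W(5, 9)) - 1*331 = 5/5 - 1*331 = 5*(⅕) - 331 = 1 - 331 = -330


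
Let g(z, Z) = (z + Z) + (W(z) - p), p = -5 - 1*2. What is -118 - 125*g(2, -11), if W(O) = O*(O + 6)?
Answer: -1868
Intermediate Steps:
W(O) = O*(6 + O)
p = -7 (p = -5 - 2 = -7)
g(z, Z) = 7 + Z + z + z*(6 + z) (g(z, Z) = (z + Z) + (z*(6 + z) - 1*(-7)) = (Z + z) + (z*(6 + z) + 7) = (Z + z) + (7 + z*(6 + z)) = 7 + Z + z + z*(6 + z))
-118 - 125*g(2, -11) = -118 - 125*(7 - 11 + 2 + 2*(6 + 2)) = -118 - 125*(7 - 11 + 2 + 2*8) = -118 - 125*(7 - 11 + 2 + 16) = -118 - 125*14 = -118 - 1750 = -1868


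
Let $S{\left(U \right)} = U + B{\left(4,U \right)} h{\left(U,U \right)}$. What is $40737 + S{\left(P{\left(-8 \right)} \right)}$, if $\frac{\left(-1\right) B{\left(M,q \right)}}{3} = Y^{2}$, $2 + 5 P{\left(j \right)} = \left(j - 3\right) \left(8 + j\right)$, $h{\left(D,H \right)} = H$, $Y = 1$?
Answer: $\frac{203689}{5} \approx 40738.0$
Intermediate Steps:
$P{\left(j \right)} = - \frac{2}{5} + \frac{\left(-3 + j\right) \left(8 + j\right)}{5}$ ($P{\left(j \right)} = - \frac{2}{5} + \frac{\left(j - 3\right) \left(8 + j\right)}{5} = - \frac{2}{5} + \frac{\left(-3 + j\right) \left(8 + j\right)}{5}$)
$B{\left(M,q \right)} = -3$ ($B{\left(M,q \right)} = - 3 \cdot 1^{2} = \left(-3\right) 1 = -3$)
$S{\left(U \right)} = - 2 U$ ($S{\left(U \right)} = U - 3 U = - 2 U$)
$40737 + S{\left(P{\left(-8 \right)} \right)} = 40737 - 2 \left(- \frac{26}{5} - 8 + \frac{\left(-8\right)^{2}}{5}\right) = 40737 - 2 \left(- \frac{26}{5} - 8 + \frac{1}{5} \cdot 64\right) = 40737 - 2 \left(- \frac{26}{5} - 8 + \frac{64}{5}\right) = 40737 - - \frac{4}{5} = 40737 + \frac{4}{5} = \frac{203689}{5}$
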